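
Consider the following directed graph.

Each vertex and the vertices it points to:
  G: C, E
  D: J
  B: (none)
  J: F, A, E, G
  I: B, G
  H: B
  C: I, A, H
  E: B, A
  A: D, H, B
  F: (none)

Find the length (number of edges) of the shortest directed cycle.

For each vertex v, BFS finds the shortest path from v back to v.
The shortest such closed walk is J → A → D → J, length 3.

3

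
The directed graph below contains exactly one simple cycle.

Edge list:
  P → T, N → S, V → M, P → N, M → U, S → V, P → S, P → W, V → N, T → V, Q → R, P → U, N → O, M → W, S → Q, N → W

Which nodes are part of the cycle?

N, S, V

DFS with gray/black marking from V:
V gray
  N gray
    W gray
    W black
    O gray
    O black
    S gray
      S→V: V is gray → back edge
Back edge closes the cycle V → N → S → V; its vertices are {N, S, V}.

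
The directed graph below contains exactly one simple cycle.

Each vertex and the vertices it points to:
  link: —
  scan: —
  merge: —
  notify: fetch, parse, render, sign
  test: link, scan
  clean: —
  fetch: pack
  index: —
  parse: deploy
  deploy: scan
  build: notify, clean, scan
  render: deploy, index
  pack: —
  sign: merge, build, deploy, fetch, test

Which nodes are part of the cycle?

sign, build, notify

DFS with gray/black marking from sign:
sign gray
  merge gray
  merge black
  build gray
    notify gray
      fetch gray
        pack gray
        pack black
      fetch black
      parse gray
        deploy gray
          scan gray
          scan black
        deploy black
      parse black
      render gray
        render→deploy: deploy black — skip
        index gray
        index black
      render black
      notify→sign: sign is gray → back edge
Back edge closes the cycle sign → build → notify → sign; its vertices are {sign, build, notify}.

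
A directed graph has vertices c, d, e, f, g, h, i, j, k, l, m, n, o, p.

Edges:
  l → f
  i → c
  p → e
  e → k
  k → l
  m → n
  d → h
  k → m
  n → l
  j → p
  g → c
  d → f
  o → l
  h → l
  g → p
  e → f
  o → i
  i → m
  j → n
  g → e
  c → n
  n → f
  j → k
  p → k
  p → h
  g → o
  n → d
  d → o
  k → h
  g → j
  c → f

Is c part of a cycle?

Yes

c is on a cycle iff c can reach itself via ≥1 edge.
c → n → d → o → i → c — yes.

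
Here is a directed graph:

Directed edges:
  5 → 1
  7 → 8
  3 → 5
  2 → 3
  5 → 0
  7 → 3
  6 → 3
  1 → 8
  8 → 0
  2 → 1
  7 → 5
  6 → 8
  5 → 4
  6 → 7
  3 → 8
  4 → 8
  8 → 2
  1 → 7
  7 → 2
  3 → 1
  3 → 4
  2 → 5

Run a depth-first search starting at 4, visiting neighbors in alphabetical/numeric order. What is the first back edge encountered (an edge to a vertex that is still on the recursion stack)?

DFS from 4 (visiting neighbors in alphabetical/numeric order); mark gray on enter, black on exit:
4 gray
  8 gray
    0 gray
    0 black
    2 gray
      1 gray
        7 gray
          7→2: 2 is gray → back edge
First back edge: 7 → 2.

7->2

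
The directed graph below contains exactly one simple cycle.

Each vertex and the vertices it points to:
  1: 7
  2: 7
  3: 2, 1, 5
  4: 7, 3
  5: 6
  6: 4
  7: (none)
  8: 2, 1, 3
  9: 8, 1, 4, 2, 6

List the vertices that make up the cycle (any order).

3, 4, 5, 6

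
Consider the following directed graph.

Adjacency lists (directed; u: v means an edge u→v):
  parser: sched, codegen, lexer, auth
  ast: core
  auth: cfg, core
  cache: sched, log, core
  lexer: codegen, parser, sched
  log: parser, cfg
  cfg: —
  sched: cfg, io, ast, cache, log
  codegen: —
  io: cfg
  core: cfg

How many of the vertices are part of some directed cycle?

A vertex is on a directed cycle iff it belongs to a strongly connected component of size ≥ 2 (or has a self-loop).
The vertices on cycles are {log, cache, lexer, sched, parser} — 5 in total.

5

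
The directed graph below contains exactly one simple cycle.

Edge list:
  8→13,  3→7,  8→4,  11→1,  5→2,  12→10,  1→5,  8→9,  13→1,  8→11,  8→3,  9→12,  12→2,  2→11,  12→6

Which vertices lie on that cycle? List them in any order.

1, 2, 5, 11

DFS with gray/black marking from 1:
1 gray
  5 gray
    2 gray
      11 gray
        11→1: 1 is gray → back edge
Back edge closes the cycle 1 → 5 → 2 → 11 → 1; its vertices are {1, 2, 5, 11}.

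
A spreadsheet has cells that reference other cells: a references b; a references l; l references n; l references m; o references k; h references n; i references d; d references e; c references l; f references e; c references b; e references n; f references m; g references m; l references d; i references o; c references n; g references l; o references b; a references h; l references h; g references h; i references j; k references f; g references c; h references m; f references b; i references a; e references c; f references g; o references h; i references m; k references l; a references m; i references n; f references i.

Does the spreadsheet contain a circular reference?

Yes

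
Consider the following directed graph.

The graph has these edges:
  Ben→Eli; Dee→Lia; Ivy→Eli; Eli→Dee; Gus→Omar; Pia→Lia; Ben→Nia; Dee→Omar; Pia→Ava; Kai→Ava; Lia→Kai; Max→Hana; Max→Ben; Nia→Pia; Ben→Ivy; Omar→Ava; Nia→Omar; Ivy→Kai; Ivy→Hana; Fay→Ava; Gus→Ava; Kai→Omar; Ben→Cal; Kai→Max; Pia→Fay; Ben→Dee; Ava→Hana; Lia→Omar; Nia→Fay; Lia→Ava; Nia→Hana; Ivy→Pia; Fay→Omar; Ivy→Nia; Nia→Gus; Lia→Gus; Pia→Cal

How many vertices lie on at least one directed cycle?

9

A vertex is on a directed cycle iff it belongs to a strongly connected component of size ≥ 2 (or has a self-loop).
The vertices on cycles are {Ben, Dee, Eli, Ivy, Kai, Lia, Max, Nia, Pia} — 9 in total.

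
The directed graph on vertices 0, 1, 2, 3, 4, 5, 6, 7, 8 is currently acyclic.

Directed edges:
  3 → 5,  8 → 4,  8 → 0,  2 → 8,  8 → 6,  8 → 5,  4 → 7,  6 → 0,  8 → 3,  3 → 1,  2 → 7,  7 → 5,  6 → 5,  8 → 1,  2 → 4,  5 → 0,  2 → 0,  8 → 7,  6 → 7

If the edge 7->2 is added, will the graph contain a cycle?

Yes

Adding 7→2 creates a cycle iff 2 can already reach 7.
Path from 2: 2 → 7.
So 2 → … → 7 → 2 is a cycle.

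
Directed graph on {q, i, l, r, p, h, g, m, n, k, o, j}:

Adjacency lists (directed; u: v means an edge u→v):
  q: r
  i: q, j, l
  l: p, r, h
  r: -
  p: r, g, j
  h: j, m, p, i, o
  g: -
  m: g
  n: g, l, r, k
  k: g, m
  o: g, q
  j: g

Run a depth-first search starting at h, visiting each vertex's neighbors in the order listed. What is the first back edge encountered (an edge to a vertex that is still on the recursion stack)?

l→h

DFS from h (visiting each vertex's neighbors in the order listed); mark gray on enter, black on exit:
h gray
  j gray
    g gray
    g black
  j black
  m gray
    m→g: g black — skip
  m black
  p gray
    r gray
    r black
    p→g: g black — skip
    p→j: j black — skip
  p black
  i gray
    q gray
      q→r: r black — skip
    q black
    i→j: j black — skip
    l gray
      l→p: p black — skip
      l→r: r black — skip
      l→h: h is gray → back edge
First back edge: l → h.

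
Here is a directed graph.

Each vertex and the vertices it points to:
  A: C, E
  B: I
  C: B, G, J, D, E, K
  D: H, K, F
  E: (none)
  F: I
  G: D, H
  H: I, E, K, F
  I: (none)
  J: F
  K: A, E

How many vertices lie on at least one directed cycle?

A vertex is on a directed cycle iff it belongs to a strongly connected component of size ≥ 2 (or has a self-loop).
The vertices on cycles are {A, C, D, G, H, K} — 6 in total.

6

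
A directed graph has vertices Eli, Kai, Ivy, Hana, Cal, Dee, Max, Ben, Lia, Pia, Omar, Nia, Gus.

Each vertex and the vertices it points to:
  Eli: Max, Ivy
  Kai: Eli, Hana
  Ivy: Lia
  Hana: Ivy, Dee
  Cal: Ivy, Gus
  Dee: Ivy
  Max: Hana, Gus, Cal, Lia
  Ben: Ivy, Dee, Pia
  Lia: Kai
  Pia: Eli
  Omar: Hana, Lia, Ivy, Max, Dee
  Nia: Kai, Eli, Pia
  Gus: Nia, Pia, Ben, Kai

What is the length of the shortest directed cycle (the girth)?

4

For each vertex v, BFS finds the shortest path from v back to v.
The shortest such closed walk is Max → Gus → Pia → Eli → Max, length 4.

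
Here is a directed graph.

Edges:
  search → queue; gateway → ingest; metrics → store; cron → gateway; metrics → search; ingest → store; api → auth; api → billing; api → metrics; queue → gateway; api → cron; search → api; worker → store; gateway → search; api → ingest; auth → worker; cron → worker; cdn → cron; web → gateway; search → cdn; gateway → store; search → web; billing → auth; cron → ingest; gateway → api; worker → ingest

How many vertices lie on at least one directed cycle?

8

A vertex is on a directed cycle iff it belongs to a strongly connected component of size ≥ 2 (or has a self-loop).
The vertices on cycles are {api, cdn, web, cron, queue, search, gateway, metrics} — 8 in total.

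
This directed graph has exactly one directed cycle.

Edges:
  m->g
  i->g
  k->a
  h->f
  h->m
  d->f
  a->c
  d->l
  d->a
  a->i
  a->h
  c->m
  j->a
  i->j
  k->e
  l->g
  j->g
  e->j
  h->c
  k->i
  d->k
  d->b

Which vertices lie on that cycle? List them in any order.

a, i, j

DFS with gray/black marking from a:
a gray
  i gray
    g gray
    g black
    j gray
      j→a: a is gray → back edge
Back edge closes the cycle a → i → j → a; its vertices are {a, i, j}.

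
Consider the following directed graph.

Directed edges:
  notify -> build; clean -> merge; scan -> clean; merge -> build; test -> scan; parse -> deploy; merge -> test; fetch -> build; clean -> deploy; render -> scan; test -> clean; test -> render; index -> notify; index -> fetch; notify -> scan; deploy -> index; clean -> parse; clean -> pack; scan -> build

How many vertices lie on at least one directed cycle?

9

A vertex is on a directed cycle iff it belongs to a strongly connected component of size ≥ 2 (or has a self-loop).
The vertices on cycles are {scan, test, clean, index, merge, parse, deploy, notify, render} — 9 in total.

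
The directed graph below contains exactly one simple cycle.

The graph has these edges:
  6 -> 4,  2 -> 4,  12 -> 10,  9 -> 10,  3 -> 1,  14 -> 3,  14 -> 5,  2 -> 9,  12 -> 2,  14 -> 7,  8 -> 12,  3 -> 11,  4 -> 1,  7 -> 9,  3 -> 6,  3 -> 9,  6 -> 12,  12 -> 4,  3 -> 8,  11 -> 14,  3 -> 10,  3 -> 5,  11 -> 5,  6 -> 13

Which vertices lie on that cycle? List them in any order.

3, 11, 14

DFS with gray/black marking from 14:
14 gray
  7 gray
    9 gray
      10 gray
      10 black
    9 black
  7 black
  3 gray
    3→10: 10 black — skip
    8 gray
      12 gray
        12→10: 10 black — skip
        4 gray
          1 gray
          1 black
        4 black
        2 gray
          2→9: 9 black — skip
          2→4: 4 black — skip
        2 black
      12 black
    8 black
    5 gray
    5 black
    3→1: 1 black — skip
    11 gray
      11→5: 5 black — skip
      11→14: 14 is gray → back edge
Back edge closes the cycle 14 → 3 → 11 → 14; its vertices are {3, 11, 14}.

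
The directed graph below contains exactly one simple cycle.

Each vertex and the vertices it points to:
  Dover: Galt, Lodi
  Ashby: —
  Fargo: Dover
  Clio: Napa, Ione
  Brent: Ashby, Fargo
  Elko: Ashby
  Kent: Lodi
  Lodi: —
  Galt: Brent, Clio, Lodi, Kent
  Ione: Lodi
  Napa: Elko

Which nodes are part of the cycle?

Galt, Brent, Dover, Fargo

DFS with gray/black marking from Galt:
Galt gray
  Brent gray
    Ashby gray
    Ashby black
    Fargo gray
      Dover gray
        Dover→Galt: Galt is gray → back edge
Back edge closes the cycle Galt → Brent → Fargo → Dover → Galt; its vertices are {Galt, Brent, Dover, Fargo}.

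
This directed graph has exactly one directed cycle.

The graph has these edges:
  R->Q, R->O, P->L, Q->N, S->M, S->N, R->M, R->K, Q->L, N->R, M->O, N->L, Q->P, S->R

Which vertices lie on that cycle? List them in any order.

N, Q, R

DFS with gray/black marking from R:
R gray
  M gray
    O gray
    O black
  M black
  K gray
  K black
  R→O: O black — skip
  Q gray
    L gray
    L black
    P gray
      P→L: L black — skip
    P black
    N gray
      N→R: R is gray → back edge
Back edge closes the cycle R → Q → N → R; its vertices are {N, Q, R}.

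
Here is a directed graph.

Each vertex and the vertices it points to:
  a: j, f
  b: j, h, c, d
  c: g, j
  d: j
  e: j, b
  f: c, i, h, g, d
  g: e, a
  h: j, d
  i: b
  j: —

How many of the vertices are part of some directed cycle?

7

A vertex is on a directed cycle iff it belongs to a strongly connected component of size ≥ 2 (or has a self-loop).
The vertices on cycles are {a, b, c, e, f, g, i} — 7 in total.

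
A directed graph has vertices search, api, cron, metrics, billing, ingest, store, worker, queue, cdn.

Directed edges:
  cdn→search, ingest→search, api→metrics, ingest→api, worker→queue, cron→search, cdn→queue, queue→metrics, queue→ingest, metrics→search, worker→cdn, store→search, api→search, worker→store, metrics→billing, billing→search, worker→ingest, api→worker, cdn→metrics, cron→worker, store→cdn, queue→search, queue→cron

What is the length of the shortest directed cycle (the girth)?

3

For each vertex v, BFS finds the shortest path from v back to v.
The shortest such closed walk is queue → cron → worker → queue, length 3.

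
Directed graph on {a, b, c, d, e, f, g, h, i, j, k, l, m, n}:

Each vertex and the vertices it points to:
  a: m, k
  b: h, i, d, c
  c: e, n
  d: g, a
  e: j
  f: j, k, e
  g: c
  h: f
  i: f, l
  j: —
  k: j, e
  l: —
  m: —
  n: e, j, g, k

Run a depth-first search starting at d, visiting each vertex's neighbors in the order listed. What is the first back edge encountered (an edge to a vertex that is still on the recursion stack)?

n->g

DFS from d (visiting each vertex's neighbors in the order listed); mark gray on enter, black on exit:
d gray
  g gray
    c gray
      e gray
        j gray
        j black
      e black
      n gray
        n→e: e black — skip
        n→j: j black — skip
        n→g: g is gray → back edge
First back edge: n → g.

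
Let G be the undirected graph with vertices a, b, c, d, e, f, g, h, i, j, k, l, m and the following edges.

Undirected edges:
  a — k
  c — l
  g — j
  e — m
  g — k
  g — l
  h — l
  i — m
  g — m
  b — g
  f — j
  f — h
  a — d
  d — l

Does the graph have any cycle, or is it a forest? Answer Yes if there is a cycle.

DFS, tracking each vertex's parent; an edge to a visited non-parent vertex closes a cycle.
Start from k:
visit k (parent –)
  visit a (parent k)
    a–k: parent, skip
    visit d (parent a)
      d–a: parent, skip
      visit l (parent d)
        visit g (parent l)
          visit b (parent g)
            b–g: parent, skip
          g–l: parent, skip
          visit m (parent g)
            visit i (parent m)
              i–m: parent, skip
            visit e (parent m)
              e–m: parent, skip
            m–g: parent, skip
          g–k: k visited and ≠ parent → cycle
Cycle: k – a – d – l – g – k.

Yes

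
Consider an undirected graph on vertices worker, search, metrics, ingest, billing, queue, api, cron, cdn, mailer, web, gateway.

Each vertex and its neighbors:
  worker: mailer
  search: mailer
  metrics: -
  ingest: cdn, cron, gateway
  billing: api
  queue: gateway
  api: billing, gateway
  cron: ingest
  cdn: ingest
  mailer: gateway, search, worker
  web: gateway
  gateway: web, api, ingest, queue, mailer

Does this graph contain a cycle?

No

DFS, tracking each vertex's parent; an edge to a visited non-parent vertex closes a cycle.
Start from ingest:
visit ingest (parent –)
  visit cdn (parent ingest)
    cdn–ingest: parent, skip
  visit cron (parent ingest)
    cron–ingest: parent, skip
  visit gateway (parent ingest)
    visit web (parent gateway)
      web–gateway: parent, skip
    visit api (parent gateway)
      visit billing (parent api)
        billing–api: parent, skip
      api–gateway: parent, skip
    gateway–ingest: parent, skip
    visit queue (parent gateway)
      queue–gateway: parent, skip
    visit mailer (parent gateway)
      mailer–gateway: parent, skip
      visit search (parent mailer)
        search–mailer: parent, skip
      visit worker (parent mailer)
        worker–mailer: parent, skip
visit metrics (parent –)
No non-parent visited neighbor found — the graph is a forest.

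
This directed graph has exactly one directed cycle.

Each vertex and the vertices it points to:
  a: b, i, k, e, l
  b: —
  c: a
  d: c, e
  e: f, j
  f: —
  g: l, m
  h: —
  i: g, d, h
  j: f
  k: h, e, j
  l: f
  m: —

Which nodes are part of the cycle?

a, c, d, i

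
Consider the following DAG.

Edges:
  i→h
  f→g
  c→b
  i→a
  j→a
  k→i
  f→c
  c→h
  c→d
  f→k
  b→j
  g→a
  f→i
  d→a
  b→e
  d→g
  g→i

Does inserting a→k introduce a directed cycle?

Yes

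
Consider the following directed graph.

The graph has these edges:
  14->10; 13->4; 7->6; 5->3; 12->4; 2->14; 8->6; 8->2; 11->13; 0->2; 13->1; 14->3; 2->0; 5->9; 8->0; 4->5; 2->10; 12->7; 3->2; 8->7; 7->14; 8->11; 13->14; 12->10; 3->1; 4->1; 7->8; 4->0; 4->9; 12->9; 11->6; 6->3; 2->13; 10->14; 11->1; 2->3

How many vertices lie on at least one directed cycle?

A vertex is on a directed cycle iff it belongs to a strongly connected component of size ≥ 2 (or has a self-loop).
The vertices on cycles are {0, 2, 3, 4, 5, 7, 8, 10, 13, 14} — 10 in total.

10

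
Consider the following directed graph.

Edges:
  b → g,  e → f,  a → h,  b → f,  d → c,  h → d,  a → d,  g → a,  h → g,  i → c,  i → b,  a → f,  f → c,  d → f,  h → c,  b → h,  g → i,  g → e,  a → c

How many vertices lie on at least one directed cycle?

A vertex is on a directed cycle iff it belongs to a strongly connected component of size ≥ 2 (or has a self-loop).
The vertices on cycles are {a, b, g, h, i} — 5 in total.

5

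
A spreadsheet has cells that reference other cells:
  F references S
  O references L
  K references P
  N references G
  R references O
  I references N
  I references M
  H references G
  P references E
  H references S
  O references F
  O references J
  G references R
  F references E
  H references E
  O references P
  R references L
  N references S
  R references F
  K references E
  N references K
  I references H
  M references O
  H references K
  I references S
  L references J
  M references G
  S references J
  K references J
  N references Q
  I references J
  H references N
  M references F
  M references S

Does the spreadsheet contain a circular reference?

No

DFS with white/gray/black marking, starting from R:
R gray
  F gray
    E gray
    E black
    S gray
      J gray
      J black
    S black
  F black
  L gray
    L→J: J black — skip
  L black
  O gray
    O→F: F black — skip
    P gray
      P→E: E black — skip
    P black
    O→L: L black — skip
    O→J: J black — skip
  O black
R black
Q gray
Q black
G gray
  G→R: R black — skip
G black
N gray
  N→S: S black — skip
  K gray
    K→P: P black — skip
    K→E: E black — skip
    K→J: J black — skip
  K black
  N→Q: Q black — skip
  N→G: G black — skip
N black
H gray
  H→N: N black — skip
  H→E: E black — skip
  H→K: K black — skip
  H→G: G black — skip
  H→S: S black — skip
H black
M gray
  M→O: O black — skip
  M→G: G black — skip
  M→F: F black — skip
  M→S: S black — skip
M black
I gray
  I→S: S black — skip
  I→M: M black — skip
  I→H: H black — skip
  I→J: J black — skip
  I→N: N black — skip
I black
Every edge goes to a white or black vertex — no back edge, so the graph is acyclic.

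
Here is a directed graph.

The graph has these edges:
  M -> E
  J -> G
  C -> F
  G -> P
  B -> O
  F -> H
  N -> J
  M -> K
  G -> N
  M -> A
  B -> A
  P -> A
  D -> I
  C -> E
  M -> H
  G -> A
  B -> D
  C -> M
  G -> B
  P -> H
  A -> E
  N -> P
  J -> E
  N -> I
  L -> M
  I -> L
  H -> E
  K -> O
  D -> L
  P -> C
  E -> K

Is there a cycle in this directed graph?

Yes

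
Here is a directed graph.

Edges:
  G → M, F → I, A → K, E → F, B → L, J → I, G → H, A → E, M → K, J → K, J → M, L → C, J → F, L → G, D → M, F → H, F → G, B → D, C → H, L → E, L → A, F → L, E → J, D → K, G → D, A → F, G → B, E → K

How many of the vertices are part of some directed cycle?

A vertex is on a directed cycle iff it belongs to a strongly connected component of size ≥ 2 (or has a self-loop).
The vertices on cycles are {A, B, E, F, G, J, L} — 7 in total.

7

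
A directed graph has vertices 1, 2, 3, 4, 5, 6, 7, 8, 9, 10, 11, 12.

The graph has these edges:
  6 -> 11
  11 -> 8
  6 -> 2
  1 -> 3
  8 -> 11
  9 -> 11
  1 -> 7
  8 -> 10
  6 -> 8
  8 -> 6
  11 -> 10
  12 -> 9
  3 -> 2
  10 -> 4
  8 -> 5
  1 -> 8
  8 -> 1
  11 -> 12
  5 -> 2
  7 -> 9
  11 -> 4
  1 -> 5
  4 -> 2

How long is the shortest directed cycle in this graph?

For each vertex v, BFS finds the shortest path from v back to v.
The shortest such closed walk is 8 → 11 → 8, length 2.

2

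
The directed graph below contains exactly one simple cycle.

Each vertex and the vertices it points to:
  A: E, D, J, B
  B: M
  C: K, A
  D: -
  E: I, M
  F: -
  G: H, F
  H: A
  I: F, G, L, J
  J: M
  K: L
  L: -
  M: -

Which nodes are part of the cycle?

DFS with gray/black marking from A:
A gray
  E gray
    I gray
      F gray
      F black
      G gray
        H gray
          H→A: A is gray → back edge
Back edge closes the cycle A → E → I → G → H → A; its vertices are {A, E, G, H, I}.

A, E, G, H, I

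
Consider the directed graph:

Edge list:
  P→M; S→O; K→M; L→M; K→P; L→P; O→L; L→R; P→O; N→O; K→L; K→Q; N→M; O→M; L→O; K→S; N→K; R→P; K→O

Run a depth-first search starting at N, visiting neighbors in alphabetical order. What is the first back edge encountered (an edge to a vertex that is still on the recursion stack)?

O->L

DFS from N (visiting neighbors in alphabetical order); mark gray on enter, black on exit:
N gray
  K gray
    L gray
      M gray
      M black
      O gray
        O→L: L is gray → back edge
First back edge: O → L.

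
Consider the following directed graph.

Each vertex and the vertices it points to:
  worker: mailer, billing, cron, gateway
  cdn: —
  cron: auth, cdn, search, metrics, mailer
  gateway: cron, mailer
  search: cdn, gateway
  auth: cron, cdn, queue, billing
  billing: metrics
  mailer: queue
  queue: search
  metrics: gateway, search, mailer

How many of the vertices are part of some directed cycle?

A vertex is on a directed cycle iff it belongs to a strongly connected component of size ≥ 2 (or has a self-loop).
The vertices on cycles are {auth, cron, queue, mailer, search, billing, gateway, metrics} — 8 in total.

8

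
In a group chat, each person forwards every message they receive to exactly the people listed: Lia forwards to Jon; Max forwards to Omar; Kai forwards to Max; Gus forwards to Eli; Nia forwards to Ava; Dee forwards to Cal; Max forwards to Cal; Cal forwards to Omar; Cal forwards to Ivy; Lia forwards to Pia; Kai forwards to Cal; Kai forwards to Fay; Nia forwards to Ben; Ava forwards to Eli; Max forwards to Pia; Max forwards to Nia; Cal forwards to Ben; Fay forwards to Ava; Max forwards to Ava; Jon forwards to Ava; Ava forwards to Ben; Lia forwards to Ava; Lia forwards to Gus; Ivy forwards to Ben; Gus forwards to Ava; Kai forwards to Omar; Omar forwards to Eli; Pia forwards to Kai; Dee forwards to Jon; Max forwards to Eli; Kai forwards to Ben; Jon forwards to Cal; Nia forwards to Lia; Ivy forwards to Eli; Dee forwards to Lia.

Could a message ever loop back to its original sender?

Yes

DFS with white/gray/black marking, starting from Ava:
Ava gray
  Eli gray
  Eli black
  Ben gray
  Ben black
Ava black
Lia gray
  Jon gray
    Jon→Ava: Ava black — skip
    Cal gray
      Cal→Ben: Ben black — skip
      Omar gray
        Omar→Eli: Eli black — skip
      Omar black
      Ivy gray
        Ivy→Ben: Ben black — skip
        Ivy→Eli: Eli black — skip
      Ivy black
    Cal black
  Jon black
  Lia→Ava: Ava black — skip
  Pia gray
    Kai gray
      Kai→Ben: Ben black — skip
      Kai→Cal: Cal black — skip
      Kai→Omar: Omar black — skip
      Max gray
        Max→Eli: Eli black — skip
        Max→Cal: Cal black — skip
        Max→Ava: Ava black — skip
        Max→Omar: Omar black — skip
        Max→Pia: Pia is gray → back edge
Back edge found, so a cycle exists: Pia → Kai → Max → Pia.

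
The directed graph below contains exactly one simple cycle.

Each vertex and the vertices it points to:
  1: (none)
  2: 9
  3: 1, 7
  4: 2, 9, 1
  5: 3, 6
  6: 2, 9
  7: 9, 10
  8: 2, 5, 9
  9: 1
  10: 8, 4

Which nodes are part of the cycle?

3, 5, 7, 8, 10

DFS with gray/black marking from 7:
7 gray
  9 gray
    1 gray
    1 black
  9 black
  10 gray
    8 gray
      2 gray
        2→9: 9 black — skip
      2 black
      5 gray
        3 gray
          3→1: 1 black — skip
          3→7: 7 is gray → back edge
Back edge closes the cycle 7 → 10 → 8 → 5 → 3 → 7; its vertices are {3, 5, 7, 8, 10}.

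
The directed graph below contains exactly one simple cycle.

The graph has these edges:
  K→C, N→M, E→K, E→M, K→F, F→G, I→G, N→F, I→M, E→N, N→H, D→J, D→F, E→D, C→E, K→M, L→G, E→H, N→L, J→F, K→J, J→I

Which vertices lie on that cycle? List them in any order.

C, E, K

DFS with gray/black marking from E:
E gray
  D gray
    J gray
      I gray
        G gray
        G black
        M gray
        M black
      I black
      F gray
        F→G: G black — skip
      F black
    J black
    D→F: F black — skip
  D black
  E→M: M black — skip
  H gray
  H black
  N gray
    N→H: H black — skip
    N→M: M black — skip
    N→F: F black — skip
    L gray
      L→G: G black — skip
    L black
  N black
  K gray
    K→F: F black — skip
    C gray
      C→E: E is gray → back edge
Back edge closes the cycle E → K → C → E; its vertices are {C, E, K}.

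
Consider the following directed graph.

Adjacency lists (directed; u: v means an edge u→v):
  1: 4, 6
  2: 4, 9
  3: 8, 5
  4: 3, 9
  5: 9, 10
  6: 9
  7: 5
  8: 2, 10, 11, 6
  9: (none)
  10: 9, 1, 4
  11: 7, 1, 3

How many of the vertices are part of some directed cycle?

9

A vertex is on a directed cycle iff it belongs to a strongly connected component of size ≥ 2 (or has a self-loop).
The vertices on cycles are {1, 2, 3, 4, 5, 7, 8, 10, 11} — 9 in total.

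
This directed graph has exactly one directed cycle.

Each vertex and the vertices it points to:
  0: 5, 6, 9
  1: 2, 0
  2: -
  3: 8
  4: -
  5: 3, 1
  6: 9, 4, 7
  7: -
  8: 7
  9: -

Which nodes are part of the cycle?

DFS with gray/black marking from 1:
1 gray
  2 gray
  2 black
  0 gray
    5 gray
      3 gray
        8 gray
          7 gray
          7 black
        8 black
      3 black
      5→1: 1 is gray → back edge
Back edge closes the cycle 1 → 0 → 5 → 1; its vertices are {0, 1, 5}.

0, 1, 5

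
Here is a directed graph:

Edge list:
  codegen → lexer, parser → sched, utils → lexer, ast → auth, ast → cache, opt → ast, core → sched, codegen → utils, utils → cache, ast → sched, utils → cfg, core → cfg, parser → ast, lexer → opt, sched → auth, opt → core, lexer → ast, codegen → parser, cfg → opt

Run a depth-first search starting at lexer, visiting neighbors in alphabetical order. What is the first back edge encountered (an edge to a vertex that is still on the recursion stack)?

DFS from lexer (visiting neighbors in alphabetical order); mark gray on enter, black on exit:
lexer gray
  ast gray
    auth gray
    auth black
    cache gray
    cache black
    sched gray
      sched→auth: auth black — skip
    sched black
  ast black
  opt gray
    opt→ast: ast black — skip
    core gray
      cfg gray
        cfg→opt: opt is gray → back edge
First back edge: cfg → opt.

cfg->opt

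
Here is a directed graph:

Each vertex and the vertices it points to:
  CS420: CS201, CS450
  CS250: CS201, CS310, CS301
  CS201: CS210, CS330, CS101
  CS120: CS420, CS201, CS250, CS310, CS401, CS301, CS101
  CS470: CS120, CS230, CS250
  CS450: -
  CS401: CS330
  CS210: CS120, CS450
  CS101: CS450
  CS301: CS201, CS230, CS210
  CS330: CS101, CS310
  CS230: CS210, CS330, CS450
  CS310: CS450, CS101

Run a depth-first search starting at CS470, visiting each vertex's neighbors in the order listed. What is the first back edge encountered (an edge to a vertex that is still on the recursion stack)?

CS210->CS120

DFS from CS470 (visiting each vertex's neighbors in the order listed); mark gray on enter, black on exit:
CS470 gray
  CS120 gray
    CS420 gray
      CS201 gray
        CS210 gray
          CS210→CS120: CS120 is gray → back edge
First back edge: CS210 → CS120.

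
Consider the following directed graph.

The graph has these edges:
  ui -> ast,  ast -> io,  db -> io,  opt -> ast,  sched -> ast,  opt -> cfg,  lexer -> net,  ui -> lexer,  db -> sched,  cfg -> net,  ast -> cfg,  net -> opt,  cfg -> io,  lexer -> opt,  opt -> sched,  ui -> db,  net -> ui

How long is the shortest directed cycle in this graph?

3

For each vertex v, BFS finds the shortest path from v back to v.
The shortest such closed walk is lexer → net → ui → lexer, length 3.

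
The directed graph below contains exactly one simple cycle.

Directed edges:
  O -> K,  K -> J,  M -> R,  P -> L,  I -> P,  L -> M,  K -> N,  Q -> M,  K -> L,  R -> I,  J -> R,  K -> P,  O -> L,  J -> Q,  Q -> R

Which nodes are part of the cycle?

DFS with gray/black marking from P:
P gray
  L gray
    M gray
      R gray
        I gray
          I→P: P is gray → back edge
Back edge closes the cycle P → L → M → R → I → P; its vertices are {I, L, M, P, R}.

I, L, M, P, R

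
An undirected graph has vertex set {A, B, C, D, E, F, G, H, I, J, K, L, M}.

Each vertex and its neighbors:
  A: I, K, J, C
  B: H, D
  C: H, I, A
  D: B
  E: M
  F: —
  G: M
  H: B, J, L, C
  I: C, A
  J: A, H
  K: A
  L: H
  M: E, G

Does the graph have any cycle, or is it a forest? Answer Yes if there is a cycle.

Yes

DFS, tracking each vertex's parent; an edge to a visited non-parent vertex closes a cycle.
Start from F:
visit F (parent –)
visit A (parent –)
  visit I (parent A)
    visit C (parent I)
      visit H (parent C)
        visit B (parent H)
          B–H: parent, skip
          visit D (parent B)
            D–B: parent, skip
        visit J (parent H)
          J–A: A visited and ≠ parent → cycle
Cycle: A – I – C – H – J – A.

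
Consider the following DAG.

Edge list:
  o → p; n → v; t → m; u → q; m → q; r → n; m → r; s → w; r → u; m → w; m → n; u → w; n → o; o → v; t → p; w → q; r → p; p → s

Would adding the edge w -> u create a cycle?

Yes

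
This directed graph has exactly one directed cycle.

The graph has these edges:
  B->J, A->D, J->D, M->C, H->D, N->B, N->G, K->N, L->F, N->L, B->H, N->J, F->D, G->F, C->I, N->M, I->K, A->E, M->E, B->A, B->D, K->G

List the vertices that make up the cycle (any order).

C, I, K, M, N

DFS with gray/black marking from K:
K gray
  N gray
    L gray
      F gray
        D gray
        D black
      F black
    L black
    G gray
      G→F: F black — skip
    G black
    B gray
      H gray
        H→D: D black — skip
      H black
      J gray
        J→D: D black — skip
      J black
      A gray
        A→D: D black — skip
        E gray
        E black
      A black
      B→D: D black — skip
    B black
    N→J: J black — skip
    M gray
      C gray
        I gray
          I→K: K is gray → back edge
Back edge closes the cycle K → N → M → C → I → K; its vertices are {C, I, K, M, N}.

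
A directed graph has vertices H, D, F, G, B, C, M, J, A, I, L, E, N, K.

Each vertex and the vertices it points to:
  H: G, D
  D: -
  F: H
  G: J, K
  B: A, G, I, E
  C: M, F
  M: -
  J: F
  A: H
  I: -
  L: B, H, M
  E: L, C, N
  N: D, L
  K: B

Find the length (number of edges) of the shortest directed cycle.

3

For each vertex v, BFS finds the shortest path from v back to v.
The shortest such closed walk is B → G → K → B, length 3.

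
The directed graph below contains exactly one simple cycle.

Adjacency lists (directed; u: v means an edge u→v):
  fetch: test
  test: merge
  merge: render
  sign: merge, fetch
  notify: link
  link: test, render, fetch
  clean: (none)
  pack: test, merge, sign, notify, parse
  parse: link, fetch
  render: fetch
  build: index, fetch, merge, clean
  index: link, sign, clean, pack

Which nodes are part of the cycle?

test, fetch, merge, render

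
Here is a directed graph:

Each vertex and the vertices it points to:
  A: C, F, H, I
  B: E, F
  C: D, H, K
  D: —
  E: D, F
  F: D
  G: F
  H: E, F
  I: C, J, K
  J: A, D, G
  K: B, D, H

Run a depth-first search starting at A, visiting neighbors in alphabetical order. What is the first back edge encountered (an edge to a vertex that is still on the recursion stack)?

DFS from A (visiting neighbors in alphabetical order); mark gray on enter, black on exit:
A gray
  C gray
    D gray
    D black
    H gray
      E gray
        E→D: D black — skip
        F gray
          F→D: D black — skip
        F black
      E black
      H→F: F black — skip
    H black
    K gray
      B gray
        B→E: E black — skip
        B→F: F black — skip
      B black
      K→D: D black — skip
      K→H: H black — skip
    K black
  C black
  A→F: F black — skip
  A→H: H black — skip
  I gray
    I→C: C black — skip
    J gray
      J→A: A is gray → back edge
First back edge: J → A.

J→A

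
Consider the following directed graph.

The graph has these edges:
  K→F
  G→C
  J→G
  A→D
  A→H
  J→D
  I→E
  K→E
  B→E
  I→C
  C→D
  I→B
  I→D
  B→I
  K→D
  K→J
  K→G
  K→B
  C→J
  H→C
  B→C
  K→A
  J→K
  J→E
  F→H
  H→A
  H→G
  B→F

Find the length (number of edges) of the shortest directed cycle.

2

For each vertex v, BFS finds the shortest path from v back to v.
The shortest such closed walk is K → J → K, length 2.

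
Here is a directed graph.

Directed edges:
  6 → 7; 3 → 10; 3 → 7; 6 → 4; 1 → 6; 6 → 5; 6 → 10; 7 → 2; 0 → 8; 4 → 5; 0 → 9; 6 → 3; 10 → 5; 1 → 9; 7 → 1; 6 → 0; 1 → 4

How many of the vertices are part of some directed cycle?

4

A vertex is on a directed cycle iff it belongs to a strongly connected component of size ≥ 2 (or has a self-loop).
The vertices on cycles are {1, 3, 6, 7} — 4 in total.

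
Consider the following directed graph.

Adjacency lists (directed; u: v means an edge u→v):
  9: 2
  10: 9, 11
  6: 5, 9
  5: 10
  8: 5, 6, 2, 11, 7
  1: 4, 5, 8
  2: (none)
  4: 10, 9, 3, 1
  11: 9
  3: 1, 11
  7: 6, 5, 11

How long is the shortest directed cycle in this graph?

For each vertex v, BFS finds the shortest path from v back to v.
The shortest such closed walk is 1 → 4 → 1, length 2.

2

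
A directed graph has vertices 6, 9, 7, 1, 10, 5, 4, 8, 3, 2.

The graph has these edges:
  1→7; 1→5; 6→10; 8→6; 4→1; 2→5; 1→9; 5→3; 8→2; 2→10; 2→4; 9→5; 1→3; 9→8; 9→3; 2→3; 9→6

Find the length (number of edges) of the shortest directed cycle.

5

For each vertex v, BFS finds the shortest path from v back to v.
The shortest such closed walk is 2 → 4 → 1 → 9 → 8 → 2, length 5.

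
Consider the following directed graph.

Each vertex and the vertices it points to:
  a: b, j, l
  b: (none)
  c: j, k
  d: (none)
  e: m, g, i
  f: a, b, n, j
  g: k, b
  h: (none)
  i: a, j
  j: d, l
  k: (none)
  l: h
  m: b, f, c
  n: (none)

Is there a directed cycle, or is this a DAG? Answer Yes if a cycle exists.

No

DFS with white/gray/black marking, starting from g:
g gray
  k gray
  k black
  b gray
  b black
g black
a gray
  a→b: b black — skip
  j gray
    d gray
    d black
    l gray
      h gray
      h black
    l black
  j black
  a→l: l black — skip
a black
c gray
  c→j: j black — skip
  c→k: k black — skip
c black
e gray
  m gray
    m→b: b black — skip
    f gray
      f→a: a black — skip
      f→b: b black — skip
      n gray
      n black
      f→j: j black — skip
    f black
    m→c: c black — skip
  m black
  e→g: g black — skip
  i gray
    i→a: a black — skip
    i→j: j black — skip
  i black
e black
Every edge goes to a white or black vertex — no back edge, so the graph is acyclic.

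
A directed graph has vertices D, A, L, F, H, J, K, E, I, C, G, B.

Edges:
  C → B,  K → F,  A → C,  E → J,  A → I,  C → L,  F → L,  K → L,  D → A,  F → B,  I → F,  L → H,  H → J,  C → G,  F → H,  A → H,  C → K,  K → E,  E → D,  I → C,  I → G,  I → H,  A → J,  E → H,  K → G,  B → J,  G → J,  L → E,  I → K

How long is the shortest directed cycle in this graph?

For each vertex v, BFS finds the shortest path from v back to v.
The shortest such closed walk is D → A → I → K → E → D, length 5.

5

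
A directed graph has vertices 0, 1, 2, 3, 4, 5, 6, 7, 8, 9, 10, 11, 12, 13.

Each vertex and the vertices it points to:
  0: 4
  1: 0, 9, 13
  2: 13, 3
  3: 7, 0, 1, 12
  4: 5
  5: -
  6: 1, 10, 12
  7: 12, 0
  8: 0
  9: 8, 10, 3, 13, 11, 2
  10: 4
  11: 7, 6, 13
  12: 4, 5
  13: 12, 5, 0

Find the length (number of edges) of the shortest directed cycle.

3

For each vertex v, BFS finds the shortest path from v back to v.
The shortest such closed walk is 9 → 3 → 1 → 9, length 3.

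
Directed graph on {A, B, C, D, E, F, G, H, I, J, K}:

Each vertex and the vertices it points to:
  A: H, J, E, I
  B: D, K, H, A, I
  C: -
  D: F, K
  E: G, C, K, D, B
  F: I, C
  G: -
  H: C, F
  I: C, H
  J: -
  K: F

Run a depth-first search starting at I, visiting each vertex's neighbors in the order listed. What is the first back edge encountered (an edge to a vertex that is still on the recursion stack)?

F->I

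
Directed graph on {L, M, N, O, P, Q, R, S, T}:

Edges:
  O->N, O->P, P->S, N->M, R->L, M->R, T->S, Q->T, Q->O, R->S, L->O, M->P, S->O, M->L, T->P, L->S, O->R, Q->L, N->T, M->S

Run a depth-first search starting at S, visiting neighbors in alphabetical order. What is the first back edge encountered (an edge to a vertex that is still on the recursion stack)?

DFS from S (visiting neighbors in alphabetical order); mark gray on enter, black on exit:
S gray
  O gray
    N gray
      M gray
        L gray
          L→O: O is gray → back edge
First back edge: L → O.

L->O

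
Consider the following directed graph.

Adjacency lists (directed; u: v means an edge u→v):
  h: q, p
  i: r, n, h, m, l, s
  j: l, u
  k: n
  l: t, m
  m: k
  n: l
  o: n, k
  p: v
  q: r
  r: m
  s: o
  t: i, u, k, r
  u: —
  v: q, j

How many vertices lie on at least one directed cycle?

A vertex is on a directed cycle iff it belongs to a strongly connected component of size ≥ 2 (or has a self-loop).
The vertices on cycles are {h, i, j, k, l, m, n, o, p, q, r, s, t, v} — 14 in total.

14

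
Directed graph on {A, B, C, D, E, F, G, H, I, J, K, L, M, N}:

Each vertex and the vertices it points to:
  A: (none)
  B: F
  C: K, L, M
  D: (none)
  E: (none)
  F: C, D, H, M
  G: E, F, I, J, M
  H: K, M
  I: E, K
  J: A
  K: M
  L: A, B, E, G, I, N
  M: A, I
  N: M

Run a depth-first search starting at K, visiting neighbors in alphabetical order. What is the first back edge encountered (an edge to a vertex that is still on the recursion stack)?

DFS from K (visiting neighbors in alphabetical order); mark gray on enter, black on exit:
K gray
  M gray
    A gray
    A black
    I gray
      E gray
      E black
      I→K: K is gray → back edge
First back edge: I → K.

I->K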